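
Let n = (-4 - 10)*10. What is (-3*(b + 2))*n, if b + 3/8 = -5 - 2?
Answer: -4515/2 ≈ -2257.5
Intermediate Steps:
n = -140 (n = -14*10 = -140)
b = -59/8 (b = -3/8 + (-5 - 2) = -3/8 - 7 = -59/8 ≈ -7.3750)
(-3*(b + 2))*n = -3*(-59/8 + 2)*(-140) = -3*(-43/8)*(-140) = (129/8)*(-140) = -4515/2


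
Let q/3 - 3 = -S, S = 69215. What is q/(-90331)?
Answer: 207636/90331 ≈ 2.2986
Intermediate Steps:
q = -207636 (q = 9 + 3*(-1*69215) = 9 + 3*(-69215) = 9 - 207645 = -207636)
q/(-90331) = -207636/(-90331) = -207636*(-1/90331) = 207636/90331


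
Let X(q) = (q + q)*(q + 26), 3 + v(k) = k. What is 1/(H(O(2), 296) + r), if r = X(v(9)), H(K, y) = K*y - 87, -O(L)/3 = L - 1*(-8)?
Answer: -1/8583 ≈ -0.00011651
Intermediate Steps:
v(k) = -3 + k
X(q) = 2*q*(26 + q) (X(q) = (2*q)*(26 + q) = 2*q*(26 + q))
O(L) = -24 - 3*L (O(L) = -3*(L - 1*(-8)) = -3*(L + 8) = -3*(8 + L) = -24 - 3*L)
H(K, y) = -87 + K*y
r = 384 (r = 2*(-3 + 9)*(26 + (-3 + 9)) = 2*6*(26 + 6) = 2*6*32 = 384)
1/(H(O(2), 296) + r) = 1/((-87 + (-24 - 3*2)*296) + 384) = 1/((-87 + (-24 - 6)*296) + 384) = 1/((-87 - 30*296) + 384) = 1/((-87 - 8880) + 384) = 1/(-8967 + 384) = 1/(-8583) = -1/8583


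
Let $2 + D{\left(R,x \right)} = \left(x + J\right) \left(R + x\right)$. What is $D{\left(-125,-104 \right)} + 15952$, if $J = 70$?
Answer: $23736$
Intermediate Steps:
$D{\left(R,x \right)} = -2 + \left(70 + x\right) \left(R + x\right)$ ($D{\left(R,x \right)} = -2 + \left(x + 70\right) \left(R + x\right) = -2 + \left(70 + x\right) \left(R + x\right)$)
$D{\left(-125,-104 \right)} + 15952 = \left(-2 + \left(-104\right)^{2} + 70 \left(-125\right) + 70 \left(-104\right) - -13000\right) + 15952 = \left(-2 + 10816 - 8750 - 7280 + 13000\right) + 15952 = 7784 + 15952 = 23736$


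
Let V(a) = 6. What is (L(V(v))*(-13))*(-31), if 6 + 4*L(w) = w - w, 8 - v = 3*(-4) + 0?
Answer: -1209/2 ≈ -604.50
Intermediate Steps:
v = 20 (v = 8 - (3*(-4) + 0) = 8 - (-12 + 0) = 8 - 1*(-12) = 8 + 12 = 20)
L(w) = -3/2 (L(w) = -3/2 + (w - w)/4 = -3/2 + (¼)*0 = -3/2 + 0 = -3/2)
(L(V(v))*(-13))*(-31) = -3/2*(-13)*(-31) = (39/2)*(-31) = -1209/2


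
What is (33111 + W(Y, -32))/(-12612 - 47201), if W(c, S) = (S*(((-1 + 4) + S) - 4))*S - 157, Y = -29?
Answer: 838/59813 ≈ 0.014010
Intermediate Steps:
W(c, S) = -157 + S²*(-1 + S) (W(c, S) = (S*((3 + S) - 4))*S - 157 = (S*(-1 + S))*S - 157 = S²*(-1 + S) - 157 = -157 + S²*(-1 + S))
(33111 + W(Y, -32))/(-12612 - 47201) = (33111 + (-157 + (-32)³ - 1*(-32)²))/(-12612 - 47201) = (33111 + (-157 - 32768 - 1*1024))/(-59813) = (33111 + (-157 - 32768 - 1024))*(-1/59813) = (33111 - 33949)*(-1/59813) = -838*(-1/59813) = 838/59813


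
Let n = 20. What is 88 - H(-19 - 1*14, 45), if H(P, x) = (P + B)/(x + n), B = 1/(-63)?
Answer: 5576/63 ≈ 88.508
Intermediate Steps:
B = -1/63 ≈ -0.015873
H(P, x) = (-1/63 + P)/(20 + x) (H(P, x) = (P - 1/63)/(x + 20) = (-1/63 + P)/(20 + x))
88 - H(-19 - 1*14, 45) = 88 - (-1/63 + (-19 - 1*14))/(20 + 45) = 88 - (-1/63 + (-19 - 14))/65 = 88 - (-1/63 - 33)/65 = 88 - (-2080)/(65*63) = 88 - 1*(-32/63) = 88 + 32/63 = 5576/63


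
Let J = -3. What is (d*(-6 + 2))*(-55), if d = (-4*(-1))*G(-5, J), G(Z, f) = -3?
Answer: -2640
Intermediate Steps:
d = -12 (d = -4*(-1)*(-3) = 4*(-3) = -12)
(d*(-6 + 2))*(-55) = -12*(-6 + 2)*(-55) = -12*(-4)*(-55) = 48*(-55) = -2640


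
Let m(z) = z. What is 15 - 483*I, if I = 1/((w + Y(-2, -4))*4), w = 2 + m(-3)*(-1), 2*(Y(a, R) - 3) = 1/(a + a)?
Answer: -⅓ ≈ -0.33333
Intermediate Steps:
Y(a, R) = 3 + 1/(4*a) (Y(a, R) = 3 + 1/(2*(a + a)) = 3 + 1/(2*((2*a))) = 3 + (1/(2*a))/2 = 3 + 1/(4*a))
w = 5 (w = 2 - 3*(-1) = 2 + 3 = 5)
I = 2/63 (I = 1/((5 + (3 + (¼)/(-2)))*4) = 1/((5 + (3 + (¼)*(-½)))*4) = 1/((5 + (3 - ⅛))*4) = 1/((5 + 23/8)*4) = 1/((63/8)*4) = 1/(63/2) = 2/63 ≈ 0.031746)
15 - 483*I = 15 - 483*2/63 = 15 - 46/3 = -⅓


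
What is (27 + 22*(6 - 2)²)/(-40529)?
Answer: -379/40529 ≈ -0.0093513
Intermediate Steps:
(27 + 22*(6 - 2)²)/(-40529) = (27 + 22*4²)*(-1/40529) = (27 + 22*16)*(-1/40529) = (27 + 352)*(-1/40529) = 379*(-1/40529) = -379/40529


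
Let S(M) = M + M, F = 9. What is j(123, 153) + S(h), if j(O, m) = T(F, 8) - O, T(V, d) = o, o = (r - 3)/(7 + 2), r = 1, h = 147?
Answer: 1537/9 ≈ 170.78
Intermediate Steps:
o = -2/9 (o = (1 - 3)/(7 + 2) = -2/9 ≈ -0.22222)
T(V, d) = -2/9
S(M) = 2*M
j(O, m) = -2/9 - O
j(123, 153) + S(h) = (-2/9 - 1*123) + 2*147 = (-2/9 - 123) + 294 = -1109/9 + 294 = 1537/9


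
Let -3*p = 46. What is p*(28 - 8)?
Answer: -920/3 ≈ -306.67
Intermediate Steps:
p = -46/3 (p = -1/3*46 = -46/3 ≈ -15.333)
p*(28 - 8) = -46*(28 - 8)/3 = -46/3*20 = -920/3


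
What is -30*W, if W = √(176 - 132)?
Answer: -60*√11 ≈ -199.00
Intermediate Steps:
W = 2*√11 (W = √44 = 2*√11 ≈ 6.6332)
-30*W = -60*√11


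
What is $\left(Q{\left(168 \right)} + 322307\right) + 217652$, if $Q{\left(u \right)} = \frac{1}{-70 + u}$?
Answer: $\frac{52915983}{98} \approx 5.3996 \cdot 10^{5}$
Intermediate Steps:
$\left(Q{\left(168 \right)} + 322307\right) + 217652 = \left(\frac{1}{-70 + 168} + 322307\right) + 217652 = \left(\frac{1}{98} + 322307\right) + 217652 = \frac{31586087}{98} + 217652 = \frac{52915983}{98}$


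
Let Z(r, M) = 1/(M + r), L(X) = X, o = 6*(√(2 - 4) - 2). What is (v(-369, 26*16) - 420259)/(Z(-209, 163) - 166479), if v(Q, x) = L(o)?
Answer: 19332466/7658035 - 276*I*√2/7658035 ≈ 2.5245 - 5.0969e-5*I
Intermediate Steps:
o = -12 + 6*I*√2 (o = 6*(√(-2) - 2) = 6*(I*√2 - 2) = 6*(-2 + I*√2) = -12 + 6*I*√2 ≈ -12.0 + 8.4853*I)
v(Q, x) = -12 + 6*I*√2
(v(-369, 26*16) - 420259)/(Z(-209, 163) - 166479) = ((-12 + 6*I*√2) - 420259)/(1/(163 - 209) - 166479) = (-420271 + 6*I*√2)/(1/(-46) - 166479) = (-420271 + 6*I*√2)/(-1/46 - 166479) = (-420271 + 6*I*√2)/(-7658035/46) = (-420271 + 6*I*√2)*(-46/7658035) = 19332466/7658035 - 276*I*√2/7658035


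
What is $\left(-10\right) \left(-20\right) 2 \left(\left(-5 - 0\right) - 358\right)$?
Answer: $-145200$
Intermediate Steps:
$\left(-10\right) \left(-20\right) 2 \left(\left(-5 - 0\right) - 358\right) = 200 \cdot 2 \left(\left(-5 + 0\right) - 358\right) = 400 \left(-5 - 358\right) = 400 \left(-363\right) = -145200$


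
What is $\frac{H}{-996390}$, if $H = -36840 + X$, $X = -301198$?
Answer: $\frac{169019}{498195} \approx 0.33926$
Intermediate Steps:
$H = -338038$ ($H = -36840 - 301198 = -338038$)
$\frac{H}{-996390} = - \frac{338038}{-996390} = \left(-338038\right) \left(- \frac{1}{996390}\right) = \frac{169019}{498195}$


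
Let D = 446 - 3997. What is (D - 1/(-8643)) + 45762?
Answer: 364829674/8643 ≈ 42211.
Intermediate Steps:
D = -3551
(D - 1/(-8643)) + 45762 = (-3551 - 1/(-8643)) + 45762 = (-3551 - 1*(-1/8643)) + 45762 = (-3551 + 1/8643) + 45762 = -30691292/8643 + 45762 = 364829674/8643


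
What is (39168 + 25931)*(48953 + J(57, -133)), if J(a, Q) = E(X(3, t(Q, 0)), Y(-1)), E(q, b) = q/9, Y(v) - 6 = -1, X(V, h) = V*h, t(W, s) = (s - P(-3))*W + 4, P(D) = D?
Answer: 9534659936/3 ≈ 3.1782e+9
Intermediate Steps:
t(W, s) = 4 + W*(3 + s) (t(W, s) = (s - 1*(-3))*W + 4 = (s + 3)*W + 4 = (3 + s)*W + 4 = W*(3 + s) + 4 = 4 + W*(3 + s))
Y(v) = 5 (Y(v) = 6 - 1 = 5)
E(q, b) = q/9 (E(q, b) = q*(⅑) = q/9)
J(a, Q) = 4/3 + Q (J(a, Q) = (3*(4 + 3*Q + Q*0))/9 = (3*(4 + 3*Q + 0))/9 = (3*(4 + 3*Q))/9 = (12 + 9*Q)/9 = 4/3 + Q)
(39168 + 25931)*(48953 + J(57, -133)) = (39168 + 25931)*(48953 + (4/3 - 133)) = 65099*(48953 - 395/3) = 65099*(146464/3) = 9534659936/3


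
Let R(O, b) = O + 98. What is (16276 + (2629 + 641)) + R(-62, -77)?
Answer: 19582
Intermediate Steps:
R(O, b) = 98 + O
(16276 + (2629 + 641)) + R(-62, -77) = (16276 + (2629 + 641)) + (98 - 62) = (16276 + 3270) + 36 = 19546 + 36 = 19582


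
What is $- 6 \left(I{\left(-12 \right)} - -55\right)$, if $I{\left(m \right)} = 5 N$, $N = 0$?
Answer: $-330$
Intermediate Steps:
$I{\left(m \right)} = 0$ ($I{\left(m \right)} = 5 \cdot 0 = 0$)
$- 6 \left(I{\left(-12 \right)} - -55\right) = - 6 \left(0 - -55\right) = - 6 \left(0 + \left(-9 + 64\right)\right) = - 6 \left(0 + 55\right) = \left(-6\right) 55 = -330$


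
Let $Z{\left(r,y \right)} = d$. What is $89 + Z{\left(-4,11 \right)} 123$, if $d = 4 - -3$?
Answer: $950$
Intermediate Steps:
$d = 7$ ($d = 4 + 3 = 7$)
$Z{\left(r,y \right)} = 7$
$89 + Z{\left(-4,11 \right)} 123 = 89 + 7 \cdot 123 = 89 + 861 = 950$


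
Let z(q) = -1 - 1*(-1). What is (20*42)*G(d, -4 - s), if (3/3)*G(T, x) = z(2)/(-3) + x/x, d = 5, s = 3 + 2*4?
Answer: 840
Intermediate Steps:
z(q) = 0 (z(q) = -1 + 1 = 0)
s = 11 (s = 3 + 8 = 11)
G(T, x) = 1 (G(T, x) = 0/(-3) + x/x = 0*(-⅓) + 1 = 0 + 1 = 1)
(20*42)*G(d, -4 - s) = (20*42)*1 = 840*1 = 840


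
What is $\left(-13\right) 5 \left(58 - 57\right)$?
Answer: $-65$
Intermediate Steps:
$\left(-13\right) 5 \left(58 - 57\right) = \left(-65\right) 1 = -65$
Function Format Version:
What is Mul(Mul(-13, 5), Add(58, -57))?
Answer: -65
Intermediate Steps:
Mul(Mul(-13, 5), Add(58, -57)) = Mul(-65, 1) = -65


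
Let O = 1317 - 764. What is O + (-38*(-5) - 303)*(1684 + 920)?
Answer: -293699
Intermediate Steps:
O = 553
O + (-38*(-5) - 303)*(1684 + 920) = 553 + (-38*(-5) - 303)*(1684 + 920) = 553 + (190 - 303)*2604 = 553 - 113*2604 = 553 - 294252 = -293699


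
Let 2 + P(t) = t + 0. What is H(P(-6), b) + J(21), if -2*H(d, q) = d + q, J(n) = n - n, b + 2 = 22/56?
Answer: 269/56 ≈ 4.8036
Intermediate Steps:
P(t) = -2 + t (P(t) = -2 + (t + 0) = -2 + t)
b = -45/28 (b = -2 + 22/56 = -2 + 22*(1/56) = -2 + 11/28 = -45/28 ≈ -1.6071)
J(n) = 0
H(d, q) = -d/2 - q/2 (H(d, q) = -(d + q)/2 = -d/2 - q/2)
H(P(-6), b) + J(21) = (-(-2 - 6)/2 - ½*(-45/28)) + 0 = (-½*(-8) + 45/56) + 0 = (4 + 45/56) + 0 = 269/56 + 0 = 269/56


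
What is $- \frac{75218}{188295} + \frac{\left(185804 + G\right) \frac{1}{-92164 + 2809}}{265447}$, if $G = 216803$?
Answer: $- \frac{118944853726493}{297744816446805} \approx -0.39949$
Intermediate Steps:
$- \frac{75218}{188295} + \frac{\left(185804 + G\right) \frac{1}{-92164 + 2809}}{265447} = - \frac{75218}{188295} + \frac{\left(185804 + 216803\right) \frac{1}{-92164 + 2809}}{265447} = \left(-75218\right) \frac{1}{188295} + \frac{402607}{-89355} \cdot \frac{1}{265447} = - \frac{75218}{188295} + 402607 \left(- \frac{1}{89355}\right) \frac{1}{265447} = - \frac{75218}{188295} - \frac{402607}{23719016685} = - \frac{118944853726493}{297744816446805}$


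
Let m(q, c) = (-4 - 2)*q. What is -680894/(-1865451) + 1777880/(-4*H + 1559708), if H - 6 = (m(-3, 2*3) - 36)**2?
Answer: 84185481976/55905701019 ≈ 1.5058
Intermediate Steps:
m(q, c) = -6*q
H = 330 (H = 6 + (-6*(-3) - 36)**2 = 6 + (18 - 36)**2 = 6 + (-18)**2 = 6 + 324 = 330)
-680894/(-1865451) + 1777880/(-4*H + 1559708) = -680894/(-1865451) + 1777880/(-4*330 + 1559708) = -680894*(-1/1865451) + 1777880/(-1320 + 1559708) = 680894/1865451 + 1777880/1558388 = 680894/1865451 + 1777880*(1/1558388) = 680894/1865451 + 34190/29969 = 84185481976/55905701019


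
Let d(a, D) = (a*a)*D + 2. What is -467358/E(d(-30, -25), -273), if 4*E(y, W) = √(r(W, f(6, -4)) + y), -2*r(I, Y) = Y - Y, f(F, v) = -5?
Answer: 934716*I*√22498/11249 ≈ 12463.0*I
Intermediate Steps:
d(a, D) = 2 + D*a² (d(a, D) = a²*D + 2 = D*a² + 2 = 2 + D*a²)
r(I, Y) = 0 (r(I, Y) = -(Y - Y)/2 = -½*0 = 0)
E(y, W) = √y/4 (E(y, W) = √(0 + y)/4 = √y/4)
-467358/E(d(-30, -25), -273) = -467358*4/√(2 - 25*(-30)²) = -467358*4/√(2 - 25*900) = -467358*4/√(2 - 22500) = -467358*(-2*I*√22498/11249) = -(-934716)*I*√22498/11249 = 934716*I*√22498/11249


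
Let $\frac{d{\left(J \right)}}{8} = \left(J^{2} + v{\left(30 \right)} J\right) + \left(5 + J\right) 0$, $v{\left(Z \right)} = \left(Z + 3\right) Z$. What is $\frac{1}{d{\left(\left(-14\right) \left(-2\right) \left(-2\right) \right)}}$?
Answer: $- \frac{1}{418432} \approx -2.3899 \cdot 10^{-6}$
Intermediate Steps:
$v{\left(Z \right)} = Z \left(3 + Z\right)$ ($v{\left(Z \right)} = \left(3 + Z\right) Z = Z \left(3 + Z\right)$)
$d{\left(J \right)} = 8 J^{2} + 7920 J$ ($d{\left(J \right)} = 8 \left(\left(J^{2} + 30 \left(3 + 30\right) J\right) + \left(5 + J\right) 0\right) = 8 \left(\left(J^{2} + 30 \cdot 33 J\right) + 0\right) = 8 \left(\left(J^{2} + 990 J\right) + 0\right) = 8 \left(J^{2} + 990 J\right) = 8 J^{2} + 7920 J$)
$\frac{1}{d{\left(\left(-14\right) \left(-2\right) \left(-2\right) \right)}} = \frac{1}{8 \left(-14\right) \left(-2\right) \left(-2\right) \left(990 + \left(-14\right) \left(-2\right) \left(-2\right)\right)} = \frac{1}{8 \cdot 28 \left(-2\right) \left(990 + 28 \left(-2\right)\right)} = \frac{1}{8 \left(-56\right) \left(990 - 56\right)} = \frac{1}{8 \left(-56\right) 934} = \frac{1}{-418432} = - \frac{1}{418432}$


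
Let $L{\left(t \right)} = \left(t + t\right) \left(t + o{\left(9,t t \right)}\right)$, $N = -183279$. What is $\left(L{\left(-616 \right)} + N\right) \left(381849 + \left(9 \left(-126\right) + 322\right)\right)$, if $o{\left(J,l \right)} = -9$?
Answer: $223562409677$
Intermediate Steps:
$L{\left(t \right)} = 2 t \left(-9 + t\right)$ ($L{\left(t \right)} = \left(t + t\right) \left(t - 9\right) = 2 t \left(-9 + t\right)$)
$\left(L{\left(-616 \right)} + N\right) \left(381849 + \left(9 \left(-126\right) + 322\right)\right) = \left(2 \left(-616\right) \left(-9 - 616\right) - 183279\right) \left(381849 + \left(9 \left(-126\right) + 322\right)\right) = \left(2 \left(-616\right) \left(-625\right) - 183279\right) \left(381849 + \left(-1134 + 322\right)\right) = \left(770000 - 183279\right) \left(381849 - 812\right) = 586721 \cdot 381037 = 223562409677$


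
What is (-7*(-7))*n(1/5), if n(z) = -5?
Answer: -245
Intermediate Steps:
(-7*(-7))*n(1/5) = -7*(-7)*(-5) = 49*(-5) = -245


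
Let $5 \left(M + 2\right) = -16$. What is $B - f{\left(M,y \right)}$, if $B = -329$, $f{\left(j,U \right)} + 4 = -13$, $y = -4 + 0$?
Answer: $-312$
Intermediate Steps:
$y = -4$
$M = - \frac{26}{5}$ ($M = -2 + \frac{1}{5} \left(-16\right) = -2 - \frac{16}{5} = - \frac{26}{5} \approx -5.2$)
$f{\left(j,U \right)} = -17$ ($f{\left(j,U \right)} = -4 - 13 = -17$)
$B - f{\left(M,y \right)} = -329 - -17 = -329 + 17 = -312$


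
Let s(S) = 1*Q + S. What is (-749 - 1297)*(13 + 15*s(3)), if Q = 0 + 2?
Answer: -180048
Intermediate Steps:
Q = 2
s(S) = 2 + S (s(S) = 1*2 + S = 2 + S)
(-749 - 1297)*(13 + 15*s(3)) = (-749 - 1297)*(13 + 15*(2 + 3)) = -2046*(13 + 15*5) = -2046*(13 + 75) = -2046*88 = -180048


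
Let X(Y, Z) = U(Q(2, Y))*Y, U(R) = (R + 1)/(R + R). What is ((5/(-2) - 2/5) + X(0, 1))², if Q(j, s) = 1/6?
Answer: 841/100 ≈ 8.4100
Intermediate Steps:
Q(j, s) = ⅙
U(R) = (1 + R)/(2*R) (U(R) = (1 + R)/((2*R)) = (1 + R)*(1/(2*R)) = (1 + R)/(2*R))
X(Y, Z) = 7*Y/2 (X(Y, Z) = ((1 + ⅙)/(2*(⅙)))*Y = ((½)*6*(7/6))*Y = 7*Y/2)
((5/(-2) - 2/5) + X(0, 1))² = ((5/(-2) - 2/5) + (7/2)*0)² = ((5*(-½) - 2*⅕) + 0)² = ((-5/2 - ⅖) + 0)² = (-29/10 + 0)² = (-29/10)² = 841/100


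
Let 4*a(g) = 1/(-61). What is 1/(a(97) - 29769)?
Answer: -244/7263637 ≈ -3.3592e-5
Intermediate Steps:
a(g) = -1/244 (a(g) = (¼)/(-61) = (¼)*(-1/61) = -1/244)
1/(a(97) - 29769) = 1/(-1/244 - 29769) = 1/(-7263637/244) = -244/7263637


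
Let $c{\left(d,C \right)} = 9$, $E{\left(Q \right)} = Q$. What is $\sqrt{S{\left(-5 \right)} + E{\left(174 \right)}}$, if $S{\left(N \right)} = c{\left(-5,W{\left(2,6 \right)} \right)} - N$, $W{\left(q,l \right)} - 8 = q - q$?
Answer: $2 \sqrt{47} \approx 13.711$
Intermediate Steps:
$W{\left(q,l \right)} = 8$ ($W{\left(q,l \right)} = 8 + \left(q - q\right) = 8 + 0 = 8$)
$S{\left(N \right)} = 9 - N$
$\sqrt{S{\left(-5 \right)} + E{\left(174 \right)}} = \sqrt{\left(9 - -5\right) + 174} = \sqrt{\left(9 + 5\right) + 174} = \sqrt{14 + 174} = \sqrt{188} = 2 \sqrt{47}$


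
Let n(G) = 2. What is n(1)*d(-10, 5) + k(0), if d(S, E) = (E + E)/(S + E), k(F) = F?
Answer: -4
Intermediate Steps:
d(S, E) = 2*E/(E + S) (d(S, E) = (2*E)/(E + S) = 2*E/(E + S))
n(1)*d(-10, 5) + k(0) = 2*(2*5/(5 - 10)) + 0 = 2*(2*5/(-5)) + 0 = 2*(2*5*(-⅕)) + 0 = 2*(-2) + 0 = -4 + 0 = -4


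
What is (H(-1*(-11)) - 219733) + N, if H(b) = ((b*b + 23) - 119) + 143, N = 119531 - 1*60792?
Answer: -160826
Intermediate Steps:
N = 58739 (N = 119531 - 60792 = 58739)
H(b) = 47 + b² (H(b) = ((b² + 23) - 119) + 143 = ((23 + b²) - 119) + 143 = (-96 + b²) + 143 = 47 + b²)
(H(-1*(-11)) - 219733) + N = ((47 + (-1*(-11))²) - 219733) + 58739 = ((47 + 11²) - 219733) + 58739 = ((47 + 121) - 219733) + 58739 = (168 - 219733) + 58739 = -219565 + 58739 = -160826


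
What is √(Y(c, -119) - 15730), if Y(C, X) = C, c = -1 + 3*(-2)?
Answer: I*√15737 ≈ 125.45*I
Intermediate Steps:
c = -7 (c = -1 - 6 = -7)
√(Y(c, -119) - 15730) = √(-7 - 15730) = √(-15737) = I*√15737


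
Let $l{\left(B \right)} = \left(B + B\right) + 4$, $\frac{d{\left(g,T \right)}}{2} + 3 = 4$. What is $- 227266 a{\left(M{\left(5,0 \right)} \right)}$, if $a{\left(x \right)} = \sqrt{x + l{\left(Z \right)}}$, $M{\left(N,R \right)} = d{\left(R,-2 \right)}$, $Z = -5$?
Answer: $- 454532 i \approx - 4.5453 \cdot 10^{5} i$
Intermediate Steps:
$d{\left(g,T \right)} = 2$ ($d{\left(g,T \right)} = -6 + 2 \cdot 4 = -6 + 8 = 2$)
$l{\left(B \right)} = 4 + 2 B$ ($l{\left(B \right)} = 2 B + 4 = 4 + 2 B$)
$M{\left(N,R \right)} = 2$
$a{\left(x \right)} = \sqrt{-6 + x}$ ($a{\left(x \right)} = \sqrt{x + \left(4 + 2 \left(-5\right)\right)} = \sqrt{x + \left(4 - 10\right)} = \sqrt{x - 6} = \sqrt{-6 + x}$)
$- 227266 a{\left(M{\left(5,0 \right)} \right)} = - 227266 \sqrt{-6 + 2} = - 227266 \sqrt{-4} = - 227266 \cdot 2 i = - 454532 i$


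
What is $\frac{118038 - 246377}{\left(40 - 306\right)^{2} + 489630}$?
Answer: $- \frac{128339}{560386} \approx -0.22902$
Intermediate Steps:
$\frac{118038 - 246377}{\left(40 - 306\right)^{2} + 489630} = - \frac{128339}{\left(-266\right)^{2} + 489630} = - \frac{128339}{70756 + 489630} = - \frac{128339}{560386}$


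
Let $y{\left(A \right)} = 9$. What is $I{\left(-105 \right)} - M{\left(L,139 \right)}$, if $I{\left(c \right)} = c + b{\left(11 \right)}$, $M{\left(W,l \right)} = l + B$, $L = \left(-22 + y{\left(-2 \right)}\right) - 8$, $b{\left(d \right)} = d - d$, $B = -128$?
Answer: $-116$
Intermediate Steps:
$b{\left(d \right)} = 0$
$L = -21$ ($L = \left(-22 + 9\right) - 8 = -13 - 8 = -21$)
$M{\left(W,l \right)} = -128 + l$ ($M{\left(W,l \right)} = l - 128 = -128 + l$)
$I{\left(c \right)} = c$ ($I{\left(c \right)} = c + 0 = c$)
$I{\left(-105 \right)} - M{\left(L,139 \right)} = -105 - \left(-128 + 139\right) = -105 - 11 = -116$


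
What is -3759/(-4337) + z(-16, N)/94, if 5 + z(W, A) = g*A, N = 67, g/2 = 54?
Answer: 31714193/407678 ≈ 77.792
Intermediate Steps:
g = 108 (g = 2*54 = 108)
z(W, A) = -5 + 108*A
-3759/(-4337) + z(-16, N)/94 = -3759/(-4337) + (-5 + 108*67)/94 = -3759*(-1/4337) + (-5 + 7236)*(1/94) = 3759/4337 + 7231*(1/94) = 3759/4337 + 7231/94 = 31714193/407678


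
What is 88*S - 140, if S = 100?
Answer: 8660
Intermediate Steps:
88*S - 140 = 88*100 - 140 = 8800 - 140 = 8660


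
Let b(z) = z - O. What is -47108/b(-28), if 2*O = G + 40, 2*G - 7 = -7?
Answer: 11777/12 ≈ 981.42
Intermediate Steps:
G = 0 (G = 7/2 + (½)*(-7) = 7/2 - 7/2 = 0)
O = 20 (O = (0 + 40)/2 = (½)*40 = 20)
b(z) = -20 + z (b(z) = z - 1*20 = z - 20 = -20 + z)
-47108/b(-28) = -47108/(-20 - 28) = -47108/(-48) = -47108*(-1/48) = 11777/12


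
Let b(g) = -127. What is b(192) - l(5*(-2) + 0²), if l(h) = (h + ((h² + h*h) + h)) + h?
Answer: -297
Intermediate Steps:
l(h) = 2*h² + 3*h (l(h) = (h + ((h² + h²) + h)) + h = (h + (2*h² + h)) + h = (h + (h + 2*h²)) + h = (2*h + 2*h²) + h = 2*h² + 3*h)
b(192) - l(5*(-2) + 0²) = -127 - (5*(-2) + 0²)*(3 + 2*(5*(-2) + 0²)) = -127 - (-10 + 0)*(3 + 2*(-10 + 0)) = -127 - (-10)*(3 + 2*(-10)) = -127 - (-10)*(3 - 20) = -127 - (-10)*(-17) = -127 - 1*170 = -127 - 170 = -297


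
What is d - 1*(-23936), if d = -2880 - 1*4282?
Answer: 16774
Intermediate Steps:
d = -7162 (d = -2880 - 4282 = -7162)
d - 1*(-23936) = -7162 - 1*(-23936) = -7162 + 23936 = 16774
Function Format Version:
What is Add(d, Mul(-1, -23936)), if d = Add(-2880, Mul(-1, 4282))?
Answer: 16774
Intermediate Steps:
d = -7162 (d = Add(-2880, -4282) = -7162)
Add(d, Mul(-1, -23936)) = Add(-7162, Mul(-1, -23936)) = Add(-7162, 23936) = 16774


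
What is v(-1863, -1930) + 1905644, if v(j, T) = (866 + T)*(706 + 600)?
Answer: 516060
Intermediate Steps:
v(j, T) = 1130996 + 1306*T (v(j, T) = (866 + T)*1306 = 1130996 + 1306*T)
v(-1863, -1930) + 1905644 = (1130996 + 1306*(-1930)) + 1905644 = (1130996 - 2520580) + 1905644 = -1389584 + 1905644 = 516060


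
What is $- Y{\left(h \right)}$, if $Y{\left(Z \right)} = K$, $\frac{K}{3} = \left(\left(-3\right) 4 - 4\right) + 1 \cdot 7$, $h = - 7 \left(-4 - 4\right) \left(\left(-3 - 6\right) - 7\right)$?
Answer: $27$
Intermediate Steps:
$h = -896$ ($h = - 7 \left(- 8 \left(-9 - 7\right)\right) = - 7 \left(\left(-8\right) \left(-16\right)\right) = \left(-7\right) 128 = -896$)
$K = -27$ ($K = 3 \left(\left(\left(-3\right) 4 - 4\right) + 1 \cdot 7\right) = 3 \left(\left(-12 - 4\right) + 7\right) = 3 \left(-16 + 7\right) = 3 \left(-9\right) = -27$)
$Y{\left(Z \right)} = -27$
$- Y{\left(h \right)} = \left(-1\right) \left(-27\right) = 27$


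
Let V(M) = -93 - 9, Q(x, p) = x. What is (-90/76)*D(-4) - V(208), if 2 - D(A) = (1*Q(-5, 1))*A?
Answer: 2343/19 ≈ 123.32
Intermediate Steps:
V(M) = -102
D(A) = 2 + 5*A (D(A) = 2 - 1*(-5)*A = 2 - (-5)*A = 2 + 5*A)
(-90/76)*D(-4) - V(208) = (-90/76)*(2 + 5*(-4)) - 1*(-102) = (-90*1/76)*(2 - 20) + 102 = -45/38*(-18) + 102 = 405/19 + 102 = 2343/19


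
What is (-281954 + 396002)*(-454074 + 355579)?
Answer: -11233157760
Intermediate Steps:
(-281954 + 396002)*(-454074 + 355579) = 114048*(-98495) = -11233157760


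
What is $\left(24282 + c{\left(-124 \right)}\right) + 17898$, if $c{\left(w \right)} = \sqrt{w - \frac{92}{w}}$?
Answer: $42180 + \frac{i \sqrt{118451}}{31} \approx 42180.0 + 11.102 i$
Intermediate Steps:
$\left(24282 + c{\left(-124 \right)}\right) + 17898 = \left(24282 + \sqrt{-124 - \frac{92}{-124}}\right) + 17898 = \left(24282 + \sqrt{-124 - - \frac{23}{31}}\right) + 17898 = \left(24282 + \sqrt{-124 + \frac{23}{31}}\right) + 17898 = \left(24282 + \sqrt{- \frac{3821}{31}}\right) + 17898 = \left(24282 + \frac{i \sqrt{118451}}{31}\right) + 17898 = 42180 + \frac{i \sqrt{118451}}{31}$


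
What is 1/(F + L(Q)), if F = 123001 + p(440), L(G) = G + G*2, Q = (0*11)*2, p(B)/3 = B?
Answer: 1/124321 ≈ 8.0437e-6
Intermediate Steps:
p(B) = 3*B
Q = 0 (Q = 0*2 = 0)
L(G) = 3*G (L(G) = G + 2*G = 3*G)
F = 124321 (F = 123001 + 3*440 = 123001 + 1320 = 124321)
1/(F + L(Q)) = 1/(124321 + 3*0) = 1/(124321 + 0) = 1/124321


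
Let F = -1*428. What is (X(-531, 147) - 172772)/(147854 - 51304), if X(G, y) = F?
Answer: -3464/1931 ≈ -1.7939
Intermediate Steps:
F = -428
X(G, y) = -428
(X(-531, 147) - 172772)/(147854 - 51304) = (-428 - 172772)/(147854 - 51304) = -173200/96550 = -173200*1/96550 = -3464/1931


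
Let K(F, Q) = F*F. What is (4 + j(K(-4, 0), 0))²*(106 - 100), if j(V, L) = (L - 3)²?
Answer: 1014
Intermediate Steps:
K(F, Q) = F²
j(V, L) = (-3 + L)²
(4 + j(K(-4, 0), 0))²*(106 - 100) = (4 + (-3 + 0)²)²*(106 - 100) = (4 + (-3)²)²*6 = (4 + 9)²*6 = 13²*6 = 169*6 = 1014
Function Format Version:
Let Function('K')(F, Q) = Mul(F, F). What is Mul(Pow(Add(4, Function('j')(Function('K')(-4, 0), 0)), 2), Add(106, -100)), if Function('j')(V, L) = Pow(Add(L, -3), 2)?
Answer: 1014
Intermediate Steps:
Function('K')(F, Q) = Pow(F, 2)
Function('j')(V, L) = Pow(Add(-3, L), 2)
Mul(Pow(Add(4, Function('j')(Function('K')(-4, 0), 0)), 2), Add(106, -100)) = Mul(Pow(Add(4, Pow(Add(-3, 0), 2)), 2), Add(106, -100)) = Mul(Pow(Add(4, Pow(-3, 2)), 2), 6) = Mul(Pow(Add(4, 9), 2), 6) = Mul(Pow(13, 2), 6) = Mul(169, 6) = 1014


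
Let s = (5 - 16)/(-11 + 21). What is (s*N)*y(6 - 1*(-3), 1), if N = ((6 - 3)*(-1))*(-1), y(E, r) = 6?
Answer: -99/5 ≈ -19.800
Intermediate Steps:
s = -11/10 ≈ -1.1000
N = 3 (N = (3*(-1))*(-1) = -3*(-1) = 3)
(s*N)*y(6 - 1*(-3), 1) = -11/10*3*6 = -33/10*6 = -99/5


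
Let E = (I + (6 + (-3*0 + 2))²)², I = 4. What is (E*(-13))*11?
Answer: -661232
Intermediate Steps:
E = 4624 (E = (4 + (6 + (-3*0 + 2))²)² = (4 + (6 + (0 + 2))²)² = (4 + (6 + 2)²)² = (4 + 8²)² = (4 + 64)² = 68² = 4624)
(E*(-13))*11 = (4624*(-13))*11 = -60112*11 = -661232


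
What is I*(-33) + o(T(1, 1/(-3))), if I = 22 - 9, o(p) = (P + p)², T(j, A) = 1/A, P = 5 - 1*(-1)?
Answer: -420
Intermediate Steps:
P = 6 (P = 5 + 1 = 6)
T(j, A) = 1/A
o(p) = (6 + p)²
I = 13
I*(-33) + o(T(1, 1/(-3))) = 13*(-33) + (6 + 1/(1/(-3)))² = -429 + (6 + 1/(-⅓))² = -429 + (6 - 3)² = -429 + 3² = -429 + 9 = -420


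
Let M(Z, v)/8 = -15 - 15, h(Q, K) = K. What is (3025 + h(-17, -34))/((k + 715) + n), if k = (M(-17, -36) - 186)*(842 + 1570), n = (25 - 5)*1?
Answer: -997/342259 ≈ -0.0029130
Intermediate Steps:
n = 20 (n = 20*1 = 20)
M(Z, v) = -240 (M(Z, v) = 8*(-15 - 15) = 8*(-30) = -240)
k = -1027512 (k = (-240 - 186)*(842 + 1570) = -426*2412 = -1027512)
(3025 + h(-17, -34))/((k + 715) + n) = (3025 - 34)/((-1027512 + 715) + 20) = 2991/(-1026797 + 20) = 2991/(-1026777) = 2991*(-1/1026777) = -997/342259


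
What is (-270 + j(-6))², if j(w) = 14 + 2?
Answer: 64516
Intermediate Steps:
j(w) = 16
(-270 + j(-6))² = (-270 + 16)² = (-254)² = 64516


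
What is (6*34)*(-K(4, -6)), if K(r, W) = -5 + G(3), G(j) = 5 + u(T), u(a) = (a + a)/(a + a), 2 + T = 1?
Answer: -204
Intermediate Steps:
T = -1 (T = -2 + 1 = -1)
u(a) = 1 (u(a) = (2*a)/((2*a)) = (2*a)*(1/(2*a)) = 1)
G(j) = 6 (G(j) = 5 + 1 = 6)
K(r, W) = 1 (K(r, W) = -5 + 6 = 1)
(6*34)*(-K(4, -6)) = (6*34)*(-1*1) = 204*(-1) = -204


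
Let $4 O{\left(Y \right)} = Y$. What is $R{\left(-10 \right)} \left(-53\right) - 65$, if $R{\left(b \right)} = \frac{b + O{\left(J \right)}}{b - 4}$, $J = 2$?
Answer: $- \frac{2827}{28} \approx -100.96$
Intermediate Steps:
$O{\left(Y \right)} = \frac{Y}{4}$
$R{\left(b \right)} = \frac{\frac{1}{2} + b}{-4 + b}$ ($R{\left(b \right)} = \frac{b + \frac{1}{4} \cdot 2}{b - 4} = \frac{b + \frac{1}{2}}{-4 + b} = \frac{\frac{1}{2} + b}{-4 + b}$)
$R{\left(-10 \right)} \left(-53\right) - 65 = \frac{\frac{1}{2} - 10}{-4 - 10} \left(-53\right) - 65 = \frac{1}{-14} \left(- \frac{19}{2}\right) \left(-53\right) - 65 = \left(- \frac{1}{14}\right) \left(- \frac{19}{2}\right) \left(-53\right) - 65 = \frac{19}{28} \left(-53\right) - 65 = - \frac{1007}{28} - 65 = - \frac{2827}{28}$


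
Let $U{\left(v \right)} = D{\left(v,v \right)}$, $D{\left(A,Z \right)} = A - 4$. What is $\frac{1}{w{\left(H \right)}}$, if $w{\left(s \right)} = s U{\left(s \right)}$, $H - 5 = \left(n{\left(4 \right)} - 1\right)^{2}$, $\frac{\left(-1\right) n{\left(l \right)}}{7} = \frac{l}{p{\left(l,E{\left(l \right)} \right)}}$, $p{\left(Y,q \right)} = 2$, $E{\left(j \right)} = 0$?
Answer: $\frac{1}{51980} \approx 1.9238 \cdot 10^{-5}$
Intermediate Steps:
$D{\left(A,Z \right)} = -4 + A$
$U{\left(v \right)} = -4 + v$
$n{\left(l \right)} = - \frac{7 l}{2}$ ($n{\left(l \right)} = - 7 \frac{l}{2} = - \frac{7 l}{2}$)
$H = 230$ ($H = 5 + \left(\left(- \frac{7}{2}\right) 4 - 1\right)^{2} = 5 + \left(-14 - 1\right)^{2} = 5 + \left(-15\right)^{2} = 5 + 225 = 230$)
$w{\left(s \right)} = s \left(-4 + s\right)$
$\frac{1}{w{\left(H \right)}} = \frac{1}{230 \left(-4 + 230\right)} = \frac{1}{230 \cdot 226} = \frac{1}{51980}$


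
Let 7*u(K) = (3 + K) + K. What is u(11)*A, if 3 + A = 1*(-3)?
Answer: -150/7 ≈ -21.429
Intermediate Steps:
A = -6 (A = -3 + 1*(-3) = -3 - 3 = -6)
u(K) = 3/7 + 2*K/7 (u(K) = ((3 + K) + K)/7 = (3 + 2*K)/7 = 3/7 + 2*K/7)
u(11)*A = (3/7 + (2/7)*11)*(-6) = (3/7 + 22/7)*(-6) = (25/7)*(-6) = -150/7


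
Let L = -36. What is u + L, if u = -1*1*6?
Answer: -42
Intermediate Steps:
u = -6 (u = -1*6 = -6)
u + L = -6 - 36 = -42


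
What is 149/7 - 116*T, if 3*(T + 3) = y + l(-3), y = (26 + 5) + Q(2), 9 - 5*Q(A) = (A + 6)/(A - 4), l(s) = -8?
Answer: -65161/105 ≈ -620.58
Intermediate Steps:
Q(A) = 9/5 - (6 + A)/(5*(-4 + A)) (Q(A) = 9/5 - (A + 6)/(5*(A - 4)) = 9/5 - (6 + A)/(5*(-4 + A)))
y = 168/5 (y = (26 + 5) + 2*(-21 + 4*2)/(5*(-4 + 2)) = 31 + (2/5)*(-21 + 8)/(-2) = 31 + (2/5)*(-1/2)*(-13) = 31 + 13/5 = 168/5 ≈ 33.600)
T = 83/15 (T = -3 + (168/5 - 8)/3 = -3 + (1/3)*(128/5) = -3 + 128/15 = 83/15 ≈ 5.5333)
149/7 - 116*T = 149/7 - 116*83/15 = 149*(1/7) - 9628/15 = 149/7 - 9628/15 = -65161/105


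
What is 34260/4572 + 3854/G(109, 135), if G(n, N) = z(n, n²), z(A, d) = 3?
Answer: 492313/381 ≈ 1292.2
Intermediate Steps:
G(n, N) = 3
34260/4572 + 3854/G(109, 135) = 34260/4572 + 3854/3 = 34260*(1/4572) + 3854*(⅓) = 2855/381 + 3854/3 = 492313/381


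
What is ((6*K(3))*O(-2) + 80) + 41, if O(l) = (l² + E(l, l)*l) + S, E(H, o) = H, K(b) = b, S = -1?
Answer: 247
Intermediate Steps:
O(l) = -1 + 2*l² (O(l) = (l² + l*l) - 1 = (l² + l²) - 1 = 2*l² - 1 = -1 + 2*l²)
((6*K(3))*O(-2) + 80) + 41 = ((6*3)*(-1 + 2*(-2)²) + 80) + 41 = (18*(-1 + 2*4) + 80) + 41 = (18*(-1 + 8) + 80) + 41 = (18*7 + 80) + 41 = (126 + 80) + 41 = 206 + 41 = 247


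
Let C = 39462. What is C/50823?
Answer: 13154/16941 ≈ 0.77646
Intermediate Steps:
C/50823 = 39462/50823 = 39462*(1/50823) = 13154/16941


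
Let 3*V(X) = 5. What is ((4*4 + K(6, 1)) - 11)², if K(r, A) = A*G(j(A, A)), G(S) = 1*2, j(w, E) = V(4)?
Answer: 49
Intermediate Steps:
V(X) = 5/3 (V(X) = (⅓)*5 = 5/3)
j(w, E) = 5/3
G(S) = 2
K(r, A) = 2*A (K(r, A) = A*2 = 2*A)
((4*4 + K(6, 1)) - 11)² = ((4*4 + 2*1) - 11)² = ((16 + 2) - 11)² = (18 - 11)² = 7² = 49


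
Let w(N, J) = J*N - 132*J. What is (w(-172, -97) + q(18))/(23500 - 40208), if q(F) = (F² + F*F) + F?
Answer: -15077/8354 ≈ -1.8048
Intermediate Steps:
w(N, J) = -132*J + J*N
q(F) = F + 2*F² (q(F) = (F² + F²) + F = 2*F² + F = F + 2*F²)
(w(-172, -97) + q(18))/(23500 - 40208) = (-97*(-132 - 172) + 18*(1 + 2*18))/(23500 - 40208) = (-97*(-304) + 18*(1 + 36))/(-16708) = (29488 + 18*37)*(-1/16708) = (29488 + 666)*(-1/16708) = 30154*(-1/16708) = -15077/8354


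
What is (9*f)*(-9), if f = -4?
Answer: 324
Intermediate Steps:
(9*f)*(-9) = (9*(-4))*(-9) = -36*(-9) = 324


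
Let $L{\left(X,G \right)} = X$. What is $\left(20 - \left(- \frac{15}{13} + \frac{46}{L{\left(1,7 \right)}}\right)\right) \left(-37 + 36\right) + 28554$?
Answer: $\frac{371525}{13} \approx 28579.0$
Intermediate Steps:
$\left(20 - \left(- \frac{15}{13} + \frac{46}{L{\left(1,7 \right)}}\right)\right) \left(-37 + 36\right) + 28554 = \left(20 - \left(46 - \frac{15}{13}\right)\right) \left(-37 + 36\right) + 28554 = \left(20 - \frac{583}{13}\right) \left(-1\right) + 28554 = \left(- \frac{323}{13}\right) \left(-1\right) + 28554 = \frac{323}{13} + 28554 = \frac{371525}{13}$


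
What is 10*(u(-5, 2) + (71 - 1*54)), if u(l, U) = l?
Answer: 120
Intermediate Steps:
10*(u(-5, 2) + (71 - 1*54)) = 10*(-5 + (71 - 1*54)) = 10*(-5 + (71 - 54)) = 10*(-5 + 17) = 10*12 = 120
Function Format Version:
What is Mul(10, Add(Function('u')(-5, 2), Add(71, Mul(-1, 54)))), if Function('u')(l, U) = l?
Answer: 120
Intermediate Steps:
Mul(10, Add(Function('u')(-5, 2), Add(71, Mul(-1, 54)))) = Mul(10, Add(-5, Add(71, Mul(-1, 54)))) = Mul(10, Add(-5, Add(71, -54))) = Mul(10, Add(-5, 17)) = Mul(10, 12) = 120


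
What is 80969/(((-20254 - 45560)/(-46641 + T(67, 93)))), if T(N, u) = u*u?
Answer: 73242244/1567 ≈ 46740.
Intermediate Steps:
T(N, u) = u**2
80969/(((-20254 - 45560)/(-46641 + T(67, 93)))) = 80969/(((-20254 - 45560)/(-46641 + 93**2))) = 80969/((-65814/(-46641 + 8649))) = 80969/((-65814/(-37992))) = 80969/((-65814*(-1/37992))) = 80969/(10969/6332) = 80969*(6332/10969) = 73242244/1567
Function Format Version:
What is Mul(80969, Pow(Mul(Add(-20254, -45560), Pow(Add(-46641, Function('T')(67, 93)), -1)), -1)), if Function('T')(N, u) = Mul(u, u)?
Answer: Rational(73242244, 1567) ≈ 46740.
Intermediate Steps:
Function('T')(N, u) = Pow(u, 2)
Mul(80969, Pow(Mul(Add(-20254, -45560), Pow(Add(-46641, Function('T')(67, 93)), -1)), -1)) = Mul(80969, Pow(Mul(Add(-20254, -45560), Pow(Add(-46641, Pow(93, 2)), -1)), -1)) = Mul(80969, Pow(Mul(-65814, Pow(Add(-46641, 8649), -1)), -1)) = Mul(80969, Pow(Mul(-65814, Pow(-37992, -1)), -1)) = Mul(80969, Pow(Mul(-65814, Rational(-1, 37992)), -1)) = Mul(80969, Pow(Rational(10969, 6332), -1)) = Mul(80969, Rational(6332, 10969)) = Rational(73242244, 1567)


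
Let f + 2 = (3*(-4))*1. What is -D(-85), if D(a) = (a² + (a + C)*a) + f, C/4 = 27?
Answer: -5256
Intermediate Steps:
C = 108 (C = 4*27 = 108)
f = -14 (f = -2 + (3*(-4))*1 = -2 - 12*1 = -2 - 12 = -14)
D(a) = -14 + a² + a*(108 + a) (D(a) = (a² + (a + 108)*a) - 14 = (a² + (108 + a)*a) - 14 = (a² + a*(108 + a)) - 14 = -14 + a² + a*(108 + a))
-D(-85) = -(-14 + 2*(-85)² + 108*(-85)) = -(-14 + 2*7225 - 9180) = -(-14 + 14450 - 9180) = -1*5256 = -5256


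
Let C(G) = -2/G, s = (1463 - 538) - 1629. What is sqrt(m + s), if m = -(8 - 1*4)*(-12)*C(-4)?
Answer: 2*I*sqrt(170) ≈ 26.077*I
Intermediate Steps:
s = -704 (s = 925 - 1629 = -704)
m = 24 (m = -(8 - 1*4)*(-12)*(-2/(-4)) = -(8 - 4)*(-12)*(-2*(-1/4)) = -4*(-12)/2 = -(-48)/2 = -1*(-24) = 24)
sqrt(m + s) = sqrt(24 - 704) = sqrt(-680) = 2*I*sqrt(170)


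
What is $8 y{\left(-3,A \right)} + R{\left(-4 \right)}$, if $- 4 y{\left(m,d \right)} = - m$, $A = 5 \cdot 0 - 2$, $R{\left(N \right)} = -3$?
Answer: $-9$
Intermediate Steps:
$A = -2$ ($A = 0 - 2 = -2$)
$y{\left(m,d \right)} = \frac{m}{4}$ ($y{\left(m,d \right)} = - \frac{\left(-1\right) m}{4} = \frac{m}{4}$)
$8 y{\left(-3,A \right)} + R{\left(-4 \right)} = 8 \cdot \frac{1}{4} \left(-3\right) - 3 = 8 \left(- \frac{3}{4}\right) - 3 = -6 - 3 = -9$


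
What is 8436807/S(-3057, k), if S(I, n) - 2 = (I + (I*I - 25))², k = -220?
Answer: 937423/9697342695099 ≈ 9.6668e-8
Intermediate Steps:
S(I, n) = 2 + (-25 + I + I²)² (S(I, n) = 2 + (I + (I*I - 25))² = 2 + (I + (I² - 25))² = 2 + (I + (-25 + I²))² = 2 + (-25 + I + I²)²)
8436807/S(-3057, k) = 8436807/(2 + (-25 - 3057 + (-3057)²)²) = 8436807/(2 + (-25 - 3057 + 9345249)²) = 8436807/(2 + 9342167²) = 8436807/(2 + 87276084255889) = 8436807/87276084255891 = 8436807*(1/87276084255891) = 937423/9697342695099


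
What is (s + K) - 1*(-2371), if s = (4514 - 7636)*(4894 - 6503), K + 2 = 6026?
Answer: 5031693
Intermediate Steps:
K = 6024 (K = -2 + 6026 = 6024)
s = 5023298 (s = -3122*(-1609) = 5023298)
(s + K) - 1*(-2371) = (5023298 + 6024) - 1*(-2371) = 5029322 + 2371 = 5031693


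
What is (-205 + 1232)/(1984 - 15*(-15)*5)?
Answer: 1027/3109 ≈ 0.33033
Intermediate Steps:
(-205 + 1232)/(1984 - 15*(-15)*5) = 1027/(1984 + 225*5) = 1027/(1984 + 1125) = 1027/3109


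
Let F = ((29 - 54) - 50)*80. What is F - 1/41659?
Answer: -249954001/41659 ≈ -6000.0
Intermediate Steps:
F = -6000 (F = (-25 - 50)*80 = -75*80 = -6000)
F - 1/41659 = -6000 - 1/41659 = -249954001/41659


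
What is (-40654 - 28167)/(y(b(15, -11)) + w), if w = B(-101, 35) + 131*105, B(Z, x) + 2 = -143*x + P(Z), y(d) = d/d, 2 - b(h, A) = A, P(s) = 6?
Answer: -68821/8755 ≈ -7.8608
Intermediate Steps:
b(h, A) = 2 - A
y(d) = 1
B(Z, x) = 4 - 143*x (B(Z, x) = -2 + (-143*x + 6) = -2 + (6 - 143*x) = 4 - 143*x)
w = 8754 (w = (4 - 143*35) + 131*105 = (4 - 5005) + 13755 = -5001 + 13755 = 8754)
(-40654 - 28167)/(y(b(15, -11)) + w) = (-40654 - 28167)/(1 + 8754) = -68821/8755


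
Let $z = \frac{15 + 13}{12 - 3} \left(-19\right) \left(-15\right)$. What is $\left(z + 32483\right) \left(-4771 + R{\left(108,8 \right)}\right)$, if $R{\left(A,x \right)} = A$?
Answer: $- \frac{466808267}{3} \approx -1.556 \cdot 10^{8}$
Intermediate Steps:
$z = \frac{2660}{3}$ ($z = \frac{28}{9} \left(-19\right) \left(-15\right) = \left(- \frac{532}{9}\right) \left(-15\right) = \frac{2660}{3} \approx 886.67$)
$\left(z + 32483\right) \left(-4771 + R{\left(108,8 \right)}\right) = \left(\frac{2660}{3} + 32483\right) \left(-4771 + 108\right) = \frac{100109}{3} \left(-4663\right) = - \frac{466808267}{3}$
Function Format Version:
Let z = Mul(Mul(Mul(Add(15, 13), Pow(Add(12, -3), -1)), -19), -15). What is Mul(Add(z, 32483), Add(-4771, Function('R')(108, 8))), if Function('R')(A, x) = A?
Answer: Rational(-466808267, 3) ≈ -1.5560e+8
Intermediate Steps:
z = Rational(2660, 3) (z = Mul(Mul(Mul(28, Pow(9, -1)), -19), -15) = Mul(Mul(Mul(28, Rational(1, 9)), -19), -15) = Mul(Mul(Rational(28, 9), -19), -15) = Mul(Rational(-532, 9), -15) = Rational(2660, 3) ≈ 886.67)
Mul(Add(z, 32483), Add(-4771, Function('R')(108, 8))) = Mul(Add(Rational(2660, 3), 32483), Add(-4771, 108)) = Mul(Rational(100109, 3), -4663) = Rational(-466808267, 3)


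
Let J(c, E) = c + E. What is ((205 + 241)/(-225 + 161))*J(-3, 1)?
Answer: 223/16 ≈ 13.938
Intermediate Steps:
J(c, E) = E + c
((205 + 241)/(-225 + 161))*J(-3, 1) = ((205 + 241)/(-225 + 161))*(1 - 3) = (446/(-64))*(-2) = (446*(-1/64))*(-2) = -223/32*(-2) = 223/16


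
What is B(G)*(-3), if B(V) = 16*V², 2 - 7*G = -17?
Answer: -17328/49 ≈ -353.63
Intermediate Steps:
G = 19/7 (G = 2/7 - ⅐*(-17) = 2/7 + 17/7 = 19/7 ≈ 2.7143)
B(G)*(-3) = (16*(19/7)²)*(-3) = (16*(361/49))*(-3) = (5776/49)*(-3) = -17328/49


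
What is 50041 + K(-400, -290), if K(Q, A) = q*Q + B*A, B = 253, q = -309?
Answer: 100271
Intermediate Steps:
K(Q, A) = -309*Q + 253*A
50041 + K(-400, -290) = 50041 + (-309*(-400) + 253*(-290)) = 50041 + (123600 - 73370) = 50041 + 50230 = 100271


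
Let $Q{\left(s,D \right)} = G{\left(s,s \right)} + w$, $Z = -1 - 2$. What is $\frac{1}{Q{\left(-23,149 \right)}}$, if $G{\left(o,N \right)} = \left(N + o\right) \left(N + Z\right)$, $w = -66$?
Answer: $\frac{1}{1130} \approx 0.00088496$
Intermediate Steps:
$Z = -3$
$G{\left(o,N \right)} = \left(-3 + N\right) \left(N + o\right)$ ($G{\left(o,N \right)} = \left(N + o\right) \left(N - 3\right) = \left(N + o\right) \left(-3 + N\right) = \left(-3 + N\right) \left(N + o\right)$)
$Q{\left(s,D \right)} = -66 - 6 s + 2 s^{2}$ ($Q{\left(s,D \right)} = \left(s^{2} - 3 s - 3 s + s s\right) - 66 = \left(s^{2} - 3 s - 3 s + s^{2}\right) - 66 = \left(- 6 s + 2 s^{2}\right) - 66 = -66 - 6 s + 2 s^{2}$)
$\frac{1}{Q{\left(-23,149 \right)}} = \frac{1}{-66 - -138 + 2 \left(-23\right)^{2}} = \frac{1}{-66 + 138 + 2 \cdot 529} = \frac{1}{-66 + 138 + 1058} = \frac{1}{1130}$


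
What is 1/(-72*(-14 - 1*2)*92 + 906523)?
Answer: 1/1012507 ≈ 9.8765e-7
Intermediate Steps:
1/(-72*(-14 - 1*2)*92 + 906523) = 1/(-72*(-14 - 2)*92 + 906523) = 1/(-72*(-16)*92 + 906523) = 1/(1152*92 + 906523) = 1/(105984 + 906523) = 1/1012507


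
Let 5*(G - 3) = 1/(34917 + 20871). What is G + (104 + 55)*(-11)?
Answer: -487029239/278940 ≈ -1746.0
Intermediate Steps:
G = 836821/278940 (G = 3 + 1/(5*(34917 + 20871)) = 3 + (⅕)/55788 = 3 + (⅕)*(1/55788) = 3 + 1/278940 = 836821/278940 ≈ 3.0000)
G + (104 + 55)*(-11) = 836821/278940 + (104 + 55)*(-11) = 836821/278940 + 159*(-11) = 836821/278940 - 1749 = -487029239/278940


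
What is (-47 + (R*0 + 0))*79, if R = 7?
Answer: -3713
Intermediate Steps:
(-47 + (R*0 + 0))*79 = (-47 + (7*0 + 0))*79 = (-47 + (0 + 0))*79 = (-47 + 0)*79 = -47*79 = -3713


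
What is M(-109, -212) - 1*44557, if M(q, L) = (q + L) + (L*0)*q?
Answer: -44878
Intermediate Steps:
M(q, L) = L + q (M(q, L) = (L + q) + 0*q = (L + q) + 0 = L + q)
M(-109, -212) - 1*44557 = (-212 - 109) - 1*44557 = -321 - 44557 = -44878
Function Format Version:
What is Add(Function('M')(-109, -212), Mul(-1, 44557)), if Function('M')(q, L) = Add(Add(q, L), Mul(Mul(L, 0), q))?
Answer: -44878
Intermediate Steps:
Function('M')(q, L) = Add(L, q) (Function('M')(q, L) = Add(Add(L, q), Mul(0, q)) = Add(Add(L, q), 0) = Add(L, q))
Add(Function('M')(-109, -212), Mul(-1, 44557)) = Add(Add(-212, -109), Mul(-1, 44557)) = Add(-321, -44557) = -44878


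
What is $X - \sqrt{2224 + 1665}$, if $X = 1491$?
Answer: $1491 - \sqrt{3889} \approx 1428.6$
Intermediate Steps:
$X - \sqrt{2224 + 1665} = 1491 - \sqrt{2224 + 1665} = 1491 - \sqrt{3889}$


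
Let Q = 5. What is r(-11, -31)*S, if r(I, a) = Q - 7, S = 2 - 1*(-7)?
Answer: -18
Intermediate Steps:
S = 9 (S = 2 + 7 = 9)
r(I, a) = -2 (r(I, a) = 5 - 7 = -2)
r(-11, -31)*S = -2*9 = -18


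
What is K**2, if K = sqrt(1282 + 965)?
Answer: 2247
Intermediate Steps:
K = sqrt(2247) ≈ 47.403
K**2 = (sqrt(2247))**2 = 2247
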